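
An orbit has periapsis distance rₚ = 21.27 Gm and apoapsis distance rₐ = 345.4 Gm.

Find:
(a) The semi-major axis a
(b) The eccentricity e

Convert to SI: rₚ = 21.27 Gm = 2.127e+10 m; rₐ = 345.4 Gm = 3.454e+11 m.
(a) a = (rₚ + rₐ) / 2 = (2.127e+10 + 3.454e+11) / 2 ≈ 1.833e+11 m = 183.3 Gm.
(b) e = (rₐ − rₚ) / (rₐ + rₚ) = (3.454e+11 − 2.127e+10) / (3.454e+11 + 2.127e+10) ≈ 0.884.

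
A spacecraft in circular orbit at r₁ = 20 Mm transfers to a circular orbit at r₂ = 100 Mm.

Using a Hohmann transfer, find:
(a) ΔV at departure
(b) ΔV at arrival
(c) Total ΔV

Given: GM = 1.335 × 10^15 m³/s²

Convert to SI: r₁ = 20 Mm = 2e+07 m; r₂ = 100 Mm = 1e+08 m.
Transfer semi-major axis: a_t = (r₁ + r₂)/2 = (2e+07 + 1e+08)/2 = 6e+07 m.
Circular speeds: v₁ = √(GM/r₁) = 8170.07 m/s, v₂ = √(GM/r₂) = 3653.77 m/s.
Transfer speeds (vis-viva v² = GM(2/r − 1/a_t)): v₁ᵗ = 10547.5 m/s, v₂ᵗ = 2109.5 m/s.
(a) ΔV₁ = |v₁ᵗ − v₁| ≈ 2377 m/s = 2.377 km/s.
(b) ΔV₂ = |v₂ − v₂ᵗ| ≈ 1544 m/s = 1.544 km/s.
(c) ΔV_total = ΔV₁ + ΔV₂ ≈ 3922 m/s = 3.922 km/s.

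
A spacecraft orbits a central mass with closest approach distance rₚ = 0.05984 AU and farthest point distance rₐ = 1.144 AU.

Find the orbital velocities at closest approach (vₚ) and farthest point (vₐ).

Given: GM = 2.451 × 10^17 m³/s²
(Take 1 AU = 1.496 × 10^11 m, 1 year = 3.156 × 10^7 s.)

Convert to SI: rₚ = 0.05984 AU = 8.95206e+09 m; rₐ = 1.144 AU = 1.71142e+11 m.
Use the vis-viva equation v² = GM(2/r − 1/a) with a = (rₚ + rₐ)/2 = (8.95206e+09 + 1.71142e+11)/2 = 9.00472e+10 m.
vₚ = √(GM · (2/rₚ − 1/a)) = √(2.451e+17 · (2/8.95206e+09 − 1/9.00472e+10)) m/s ≈ 7214 m/s = 1.522 AU/year.
vₐ = √(GM · (2/rₐ − 1/a)) = √(2.451e+17 · (2/1.71142e+11 − 1/9.00472e+10)) m/s ≈ 377.3 m/s = 0.0796 AU/year.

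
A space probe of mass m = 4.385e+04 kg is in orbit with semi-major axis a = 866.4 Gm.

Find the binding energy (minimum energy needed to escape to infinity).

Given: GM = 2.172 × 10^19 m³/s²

Convert to SI: a = 866.4 Gm = 8.664e+11 m.
Total orbital energy is E = −GMm/(2a); binding energy is E_bind = −E = GMm/(2a).
E_bind = 2.172e+19 · 4.385e+04 / (2 · 8.664e+11) J ≈ 5.496e+11 J = 549.6 GJ.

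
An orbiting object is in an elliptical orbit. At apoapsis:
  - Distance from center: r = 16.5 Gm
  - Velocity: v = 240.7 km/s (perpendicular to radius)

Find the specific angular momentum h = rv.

Convert to SI: r = 16.5 Gm = 1.65e+10 m; v = 240.7 km/s = 240700 m/s.
With v perpendicular to r, h = r · v.
h = 1.65e+10 · 240700 m²/s ≈ 3.972e+15 m²/s.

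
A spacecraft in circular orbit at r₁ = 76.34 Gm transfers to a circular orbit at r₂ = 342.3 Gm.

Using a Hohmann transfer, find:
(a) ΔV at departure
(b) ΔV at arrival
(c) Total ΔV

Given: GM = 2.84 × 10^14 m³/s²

Convert to SI: r₁ = 76.34 Gm = 7.634e+10 m; r₂ = 342.3 Gm = 3.423e+11 m.
Transfer semi-major axis: a_t = (r₁ + r₂)/2 = (7.634e+10 + 3.423e+11)/2 = 2.0932e+11 m.
Circular speeds: v₁ = √(GM/r₁) = 60.9934 m/s, v₂ = √(GM/r₂) = 28.8042 m/s.
Transfer speeds (vis-viva v² = GM(2/r − 1/a_t)): v₁ᵗ = 77.9976 m/s, v₂ᵗ = 17.3951 m/s.
(a) ΔV₁ = |v₁ᵗ − v₁| ≈ 17 m/s = 17 m/s.
(b) ΔV₂ = |v₂ − v₂ᵗ| ≈ 11.41 m/s = 11.41 m/s.
(c) ΔV_total = ΔV₁ + ΔV₂ ≈ 28.41 m/s = 28.41 m/s.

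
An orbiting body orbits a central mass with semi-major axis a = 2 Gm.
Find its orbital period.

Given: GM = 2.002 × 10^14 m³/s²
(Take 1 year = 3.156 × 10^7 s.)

Convert to SI: a = 2 Gm = 2e+09 m.
Kepler's third law: T = 2π √(a³ / GM).
Substituting a = 2e+09 m and GM = 2.002e+14 m³/s²:
T = 2π √((2e+09)³ / 2.002e+14) s
T ≈ 3.972e+07 s = 1.259 years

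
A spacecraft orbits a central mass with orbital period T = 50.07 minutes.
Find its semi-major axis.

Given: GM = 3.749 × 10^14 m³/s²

Convert to SI: T = 50.07 minutes = 3004.2 s.
Invert Kepler's third law: a = (GM · T² / (4π²))^(1/3).
Substituting T = 3004.2 s and GM = 3.749e+14 m³/s²:
a = (3.749e+14 · (3004.2)² / (4π²))^(1/3) m
a ≈ 4.409e+06 m = 4.409 Mm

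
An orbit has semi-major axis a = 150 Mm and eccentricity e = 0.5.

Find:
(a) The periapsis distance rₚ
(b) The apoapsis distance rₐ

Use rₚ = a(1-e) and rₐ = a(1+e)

Convert to SI: a = 150 Mm = 1.5e+08 m.
(a) rₚ = a(1 − e) = 1.5e+08 · (1 − 0.5) = 1.5e+08 · 0.5 ≈ 7.5e+07 m = 75 Mm.
(b) rₐ = a(1 + e) = 1.5e+08 · (1 + 0.5) = 1.5e+08 · 1.5 ≈ 2.25e+08 m = 225 Mm.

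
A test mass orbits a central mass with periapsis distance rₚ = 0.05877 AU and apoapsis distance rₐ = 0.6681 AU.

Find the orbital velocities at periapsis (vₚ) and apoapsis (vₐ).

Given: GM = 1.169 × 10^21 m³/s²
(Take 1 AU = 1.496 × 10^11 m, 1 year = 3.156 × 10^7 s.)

Convert to SI: rₚ = 0.05877 AU = 8.79199e+09 m; rₐ = 0.6681 AU = 9.99478e+10 m.
Use the vis-viva equation v² = GM(2/r − 1/a) with a = (rₚ + rₐ)/2 = (8.79199e+09 + 9.99478e+10)/2 = 5.43699e+10 m.
vₚ = √(GM · (2/rₚ − 1/a)) = √(1.169e+21 · (2/8.79199e+09 − 1/5.43699e+10)) m/s ≈ 4.944e+05 m/s = 104.3 AU/year.
vₐ = √(GM · (2/rₐ − 1/a)) = √(1.169e+21 · (2/9.99478e+10 − 1/5.43699e+10)) m/s ≈ 4.349e+04 m/s = 9.175 AU/year.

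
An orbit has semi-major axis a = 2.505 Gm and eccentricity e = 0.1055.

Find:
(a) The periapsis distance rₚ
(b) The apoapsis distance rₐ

Convert to SI: a = 2.505 Gm = 2.505e+09 m.
(a) rₚ = a(1 − e) = 2.505e+09 · (1 − 0.1055) = 2.505e+09 · 0.8945 ≈ 2.241e+09 m = 2.241 Gm.
(b) rₐ = a(1 + e) = 2.505e+09 · (1 + 0.1055) = 2.505e+09 · 1.1055 ≈ 2.769e+09 m = 2.769 Gm.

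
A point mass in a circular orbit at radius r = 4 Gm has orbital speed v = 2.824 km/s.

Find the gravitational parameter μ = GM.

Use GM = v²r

Convert to SI: r = 4 Gm = 4e+09 m; v = 2.824 km/s = 2824 m/s.
For a circular orbit v² = GM/r, so GM = v² · r.
GM = (2824)² · 4e+09 m³/s² ≈ 3.19e+16 m³/s² = 3.19 × 10^16 m³/s².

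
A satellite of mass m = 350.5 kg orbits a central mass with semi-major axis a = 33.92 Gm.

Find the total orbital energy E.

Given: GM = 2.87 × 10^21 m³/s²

Convert to SI: a = 33.92 Gm = 3.392e+10 m.
E = −GMm / (2a).
E = −2.87e+21 · 350.5 / (2 · 3.392e+10) J ≈ -1.483e+13 J = -14.83 TJ.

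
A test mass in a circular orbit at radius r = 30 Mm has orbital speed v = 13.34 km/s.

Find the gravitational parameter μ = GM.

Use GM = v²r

Convert to SI: r = 30 Mm = 3e+07 m; v = 13.34 km/s = 13340 m/s.
For a circular orbit v² = GM/r, so GM = v² · r.
GM = (13340)² · 3e+07 m³/s² ≈ 5.339e+15 m³/s² = 5.339 × 10^15 m³/s².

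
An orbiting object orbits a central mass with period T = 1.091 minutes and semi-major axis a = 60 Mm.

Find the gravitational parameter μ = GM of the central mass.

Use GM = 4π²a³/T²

Convert to SI: T = 1.091 minutes = 65.46 s; a = 60 Mm = 6e+07 m.
GM = 4π² · a³ / T².
GM = 4π² · (6e+07)³ / (65.46)² m³/s² ≈ 1.99e+21 m³/s² = 1.99 × 10^21 m³/s².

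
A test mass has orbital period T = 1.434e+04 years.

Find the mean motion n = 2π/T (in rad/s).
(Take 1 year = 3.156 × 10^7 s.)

Convert to SI: T = 1.434e+04 years = 4.5257e+11 s.
n = 2π / T.
n = 2π / 4.5257e+11 s ≈ 1.388e-11 rad/s.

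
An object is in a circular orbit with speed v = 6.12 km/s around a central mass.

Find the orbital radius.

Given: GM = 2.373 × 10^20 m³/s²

Convert to SI: v = 6.12 km/s = 6120 m/s.
For a circular orbit, v² = GM / r, so r = GM / v².
r = 2.373e+20 / (6120)² m ≈ 6.336e+12 m = 6.336 × 10^12 m.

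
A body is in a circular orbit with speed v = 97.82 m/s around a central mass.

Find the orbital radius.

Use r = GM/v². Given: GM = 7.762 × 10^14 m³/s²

For a circular orbit, v² = GM / r, so r = GM / v².
r = 7.762e+14 / (97.82)² m ≈ 8.112e+10 m = 81.12 Gm.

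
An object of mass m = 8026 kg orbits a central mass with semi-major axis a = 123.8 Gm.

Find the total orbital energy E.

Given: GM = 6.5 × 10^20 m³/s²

Convert to SI: a = 123.8 Gm = 1.238e+11 m.
E = −GMm / (2a).
E = −6.5e+20 · 8026 / (2 · 1.238e+11) J ≈ -2.107e+13 J = -21.07 TJ.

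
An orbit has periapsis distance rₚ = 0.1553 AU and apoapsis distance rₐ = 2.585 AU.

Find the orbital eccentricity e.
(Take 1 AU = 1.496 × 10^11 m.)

Convert to SI: rₚ = 0.1553 AU = 2.32329e+10 m; rₐ = 2.585 AU = 3.86716e+11 m.
e = (rₐ − rₚ) / (rₐ + rₚ).
e = (3.86716e+11 − 2.32329e+10) / (3.86716e+11 + 2.32329e+10) = 3.63483e+11 / 4.09949e+11 ≈ 0.8867.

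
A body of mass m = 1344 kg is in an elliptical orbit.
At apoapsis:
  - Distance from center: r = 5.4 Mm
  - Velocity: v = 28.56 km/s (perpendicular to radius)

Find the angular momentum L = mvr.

Convert to SI: r = 5.4 Mm = 5.4e+06 m; v = 28.56 km/s = 28560 m/s.
Since v is perpendicular to r, L = m · v · r.
L = 1344 · 28560 · 5.4e+06 kg·m²/s ≈ 2.073e+14 kg·m²/s.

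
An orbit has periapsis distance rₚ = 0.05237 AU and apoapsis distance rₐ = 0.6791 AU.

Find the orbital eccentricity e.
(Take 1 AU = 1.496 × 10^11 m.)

Convert to SI: rₚ = 0.05237 AU = 7.83455e+09 m; rₐ = 0.6791 AU = 1.01593e+11 m.
e = (rₐ − rₚ) / (rₐ + rₚ).
e = (1.01593e+11 − 7.83455e+09) / (1.01593e+11 + 7.83455e+09) = 9.37588e+10 / 1.09428e+11 ≈ 0.8568.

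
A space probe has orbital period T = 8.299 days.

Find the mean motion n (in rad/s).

Convert to SI: T = 8.299 days = 717034 s.
n = 2π / T.
n = 2π / 717034 s ≈ 8.763e-06 rad/s.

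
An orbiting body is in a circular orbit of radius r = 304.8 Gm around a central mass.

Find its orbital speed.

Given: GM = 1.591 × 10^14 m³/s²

Convert to SI: r = 304.8 Gm = 3.048e+11 m.
For a circular orbit, gravity supplies the centripetal force, so v = √(GM / r).
v = √(1.591e+14 / 3.048e+11) m/s ≈ 22.85 m/s = 22.85 m/s.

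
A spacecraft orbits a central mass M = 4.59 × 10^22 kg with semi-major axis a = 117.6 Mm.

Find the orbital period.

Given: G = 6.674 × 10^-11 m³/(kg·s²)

Convert to SI: a = 117.6 Mm = 1.176e+08 m.
GM = G · M = 6.674e-11 · 4.59e+22 = 3.06337e+12 m³/s².
Kepler's third law: T = 2π √(a³ / GM).
Substituting a = 1.176e+08 m and GM = 3.06337e+12 m³/s²:
T = 2π √((1.176e+08)³ / 3.06337e+12) s
T ≈ 4.578e+06 s = 52.99 days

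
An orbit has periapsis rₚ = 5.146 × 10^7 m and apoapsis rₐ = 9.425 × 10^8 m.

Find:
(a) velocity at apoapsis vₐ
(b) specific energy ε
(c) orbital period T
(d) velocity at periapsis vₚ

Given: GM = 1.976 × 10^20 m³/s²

(a) With a = (rₚ + rₐ)/2 = 4.9698e+08 m, vₐ = √(GM (2/rₐ − 1/a)) = √(1.976e+20 · (2/9.425e+08 − 1/4.9698e+08)) m/s ≈ 1.473e+05 m/s
(b) With a = (rₚ + rₐ)/2 = 4.9698e+08 m, ε = −GM/(2a) = −1.976e+20/(2 · 4.9698e+08) J/kg ≈ -1.988e+11 J/kg
(c) With a = (rₚ + rₐ)/2 = 4.9698e+08 m, T = 2π √(a³/GM) = 2π √((4.9698e+08)³/1.976e+20) s ≈ 4952 s
(d) With a = (rₚ + rₐ)/2 = 4.9698e+08 m, vₚ = √(GM (2/rₚ − 1/a)) = √(1.976e+20 · (2/5.146e+07 − 1/4.9698e+08)) m/s ≈ 2.699e+06 m/s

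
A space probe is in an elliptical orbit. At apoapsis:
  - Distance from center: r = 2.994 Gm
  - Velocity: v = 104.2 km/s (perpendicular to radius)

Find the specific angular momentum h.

Convert to SI: r = 2.994 Gm = 2.994e+09 m; v = 104.2 km/s = 104200 m/s.
With v perpendicular to r, h = r · v.
h = 2.994e+09 · 104200 m²/s ≈ 3.12e+14 m²/s.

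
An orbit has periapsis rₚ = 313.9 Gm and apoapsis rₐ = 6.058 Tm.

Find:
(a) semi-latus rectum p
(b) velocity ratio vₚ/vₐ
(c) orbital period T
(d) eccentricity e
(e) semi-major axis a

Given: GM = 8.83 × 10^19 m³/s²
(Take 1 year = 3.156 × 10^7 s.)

Convert to SI: rₚ = 313.9 Gm = 3.139e+11 m; rₐ = 6.058 Tm = 6.058e+12 m.
(a) From a = (rₚ + rₐ)/2 = 3.18595e+12 m and e = (rₐ − rₚ)/(rₐ + rₚ) = 0.901474, p = a(1 − e²) = 3.18595e+12 · (1 − (0.901474)²) ≈ 5.969e+11 m
(b) Conservation of angular momentum (rₚvₚ = rₐvₐ) gives vₚ/vₐ = rₐ/rₚ = 6.058e+12/3.139e+11 ≈ 19.3
(c) With a = (rₚ + rₐ)/2 = 3.18595e+12 m, T = 2π √(a³/GM) = 2π √((3.18595e+12)³/8.83e+19) s ≈ 3.802e+09 s
(d) e = (rₐ − rₚ)/(rₐ + rₚ) = (6.058e+12 − 3.139e+11)/(6.058e+12 + 3.139e+11) ≈ 0.9015
(e) a = (rₚ + rₐ)/2 = (3.139e+11 + 6.058e+12)/2 ≈ 3.186e+12 m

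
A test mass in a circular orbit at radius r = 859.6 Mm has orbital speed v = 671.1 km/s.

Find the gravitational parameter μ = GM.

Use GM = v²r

Convert to SI: r = 859.6 Mm = 8.596e+08 m; v = 671.1 km/s = 671100 m/s.
For a circular orbit v² = GM/r, so GM = v² · r.
GM = (671100)² · 8.596e+08 m³/s² ≈ 3.871e+20 m³/s² = 3.871 × 10^20 m³/s².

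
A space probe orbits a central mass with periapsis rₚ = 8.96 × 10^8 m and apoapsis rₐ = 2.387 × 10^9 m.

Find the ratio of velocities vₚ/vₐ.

Conservation of angular momentum gives rₚvₚ = rₐvₐ, so vₚ/vₐ = rₐ/rₚ.
vₚ/vₐ = 2.387e+09 / 8.96e+08 ≈ 2.664.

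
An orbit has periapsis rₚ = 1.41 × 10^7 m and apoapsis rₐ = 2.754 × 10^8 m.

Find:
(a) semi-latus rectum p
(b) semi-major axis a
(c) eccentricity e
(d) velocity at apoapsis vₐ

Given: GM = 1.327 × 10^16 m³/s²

(a) From a = (rₚ + rₐ)/2 = 1.4475e+08 m and e = (rₐ − rₚ)/(rₐ + rₚ) = 0.902591, p = a(1 − e²) = 1.4475e+08 · (1 − (0.902591)²) ≈ 2.683e+07 m
(b) a = (rₚ + rₐ)/2 = (1.41e+07 + 2.754e+08)/2 ≈ 1.448e+08 m
(c) e = (rₐ − rₚ)/(rₐ + rₚ) = (2.754e+08 − 1.41e+07)/(2.754e+08 + 1.41e+07) ≈ 0.9026
(d) With a = (rₚ + rₐ)/2 = 1.4475e+08 m, vₐ = √(GM (2/rₐ − 1/a)) = √(1.327e+16 · (2/2.754e+08 − 1/1.4475e+08)) m/s ≈ 2166 m/s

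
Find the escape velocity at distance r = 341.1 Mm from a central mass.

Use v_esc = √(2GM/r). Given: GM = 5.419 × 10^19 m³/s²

Convert to SI: r = 341.1 Mm = 3.411e+08 m.
Escape velocity comes from setting total energy to zero: ½v² − GM/r = 0 ⇒ v_esc = √(2GM / r).
v_esc = √(2 · 5.419e+19 / 3.411e+08) m/s ≈ 5.637e+05 m/s = 563.7 km/s.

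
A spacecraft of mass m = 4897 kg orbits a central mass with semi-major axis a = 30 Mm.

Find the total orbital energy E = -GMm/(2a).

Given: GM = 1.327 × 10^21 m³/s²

Convert to SI: a = 30 Mm = 3e+07 m.
E = −GMm / (2a).
E = −1.327e+21 · 4897 / (2 · 3e+07) J ≈ -1.083e+17 J = -108.3 PJ.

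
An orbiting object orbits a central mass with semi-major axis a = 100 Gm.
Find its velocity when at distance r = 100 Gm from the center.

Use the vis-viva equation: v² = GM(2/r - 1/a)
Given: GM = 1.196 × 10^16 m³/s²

Convert to SI: a = 100 Gm = 1e+11 m; r = 100 Gm = 1e+11 m.
Vis-viva: v = √(GM · (2/r − 1/a)).
2/r − 1/a = 2/1e+11 − 1/1e+11 = 1e-11 m⁻¹.
v = √(1.196e+16 · 1e-11) m/s ≈ 345.8 m/s = 345.8 m/s.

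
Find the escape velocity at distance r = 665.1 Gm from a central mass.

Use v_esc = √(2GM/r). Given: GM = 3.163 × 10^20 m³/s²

Convert to SI: r = 665.1 Gm = 6.651e+11 m.
Escape velocity comes from setting total energy to zero: ½v² − GM/r = 0 ⇒ v_esc = √(2GM / r).
v_esc = √(2 · 3.163e+20 / 6.651e+11) m/s ≈ 3.084e+04 m/s = 30.84 km/s.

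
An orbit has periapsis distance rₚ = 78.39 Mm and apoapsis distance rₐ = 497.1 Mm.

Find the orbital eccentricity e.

Convert to SI: rₚ = 78.39 Mm = 7.839e+07 m; rₐ = 497.1 Mm = 4.971e+08 m.
e = (rₐ − rₚ) / (rₐ + rₚ).
e = (4.971e+08 − 7.839e+07) / (4.971e+08 + 7.839e+07) = 4.1871e+08 / 5.7549e+08 ≈ 0.7276.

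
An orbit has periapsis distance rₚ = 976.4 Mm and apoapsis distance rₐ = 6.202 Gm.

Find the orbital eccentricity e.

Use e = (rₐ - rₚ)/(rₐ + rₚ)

Convert to SI: rₚ = 976.4 Mm = 9.764e+08 m; rₐ = 6.202 Gm = 6.202e+09 m.
e = (rₐ − rₚ) / (rₐ + rₚ).
e = (6.202e+09 − 9.764e+08) / (6.202e+09 + 9.764e+08) = 5.2256e+09 / 7.1784e+09 ≈ 0.728.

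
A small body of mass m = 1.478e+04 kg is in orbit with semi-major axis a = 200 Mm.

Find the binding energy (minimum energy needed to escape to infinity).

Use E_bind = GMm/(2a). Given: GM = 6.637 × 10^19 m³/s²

Convert to SI: a = 200 Mm = 2e+08 m.
Total orbital energy is E = −GMm/(2a); binding energy is E_bind = −E = GMm/(2a).
E_bind = 6.637e+19 · 1.478e+04 / (2 · 2e+08) J ≈ 2.452e+15 J = 2.452 PJ.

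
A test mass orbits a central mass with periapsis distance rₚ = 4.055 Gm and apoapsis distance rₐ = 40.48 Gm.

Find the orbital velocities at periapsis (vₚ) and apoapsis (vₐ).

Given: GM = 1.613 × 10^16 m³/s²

Convert to SI: rₚ = 4.055 Gm = 4.055e+09 m; rₐ = 40.48 Gm = 4.048e+10 m.
Use the vis-viva equation v² = GM(2/r − 1/a) with a = (rₚ + rₐ)/2 = (4.055e+09 + 4.048e+10)/2 = 2.22675e+10 m.
vₚ = √(GM · (2/rₚ − 1/a)) = √(1.613e+16 · (2/4.055e+09 − 1/2.22675e+10)) m/s ≈ 2689 m/s = 2.689 km/s.
vₐ = √(GM · (2/rₐ − 1/a)) = √(1.613e+16 · (2/4.048e+10 − 1/2.22675e+10)) m/s ≈ 269.4 m/s = 269.4 m/s.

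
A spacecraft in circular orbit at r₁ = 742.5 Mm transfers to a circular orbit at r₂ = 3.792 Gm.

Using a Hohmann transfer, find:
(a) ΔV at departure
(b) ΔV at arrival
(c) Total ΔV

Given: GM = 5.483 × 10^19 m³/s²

Convert to SI: r₁ = 742.5 Mm = 7.425e+08 m; r₂ = 3.792 Gm = 3.792e+09 m.
Transfer semi-major axis: a_t = (r₁ + r₂)/2 = (7.425e+08 + 3.792e+09)/2 = 2.26725e+09 m.
Circular speeds: v₁ = √(GM/r₁) = 271745 m/s, v₂ = √(GM/r₂) = 120247 m/s.
Transfer speeds (vis-viva v² = GM(2/r − 1/a_t)): v₁ᵗ = 351435 m/s, v₂ᵗ = 68813.5 m/s.
(a) ΔV₁ = |v₁ᵗ − v₁| ≈ 7.969e+04 m/s = 79.69 km/s.
(b) ΔV₂ = |v₂ − v₂ᵗ| ≈ 5.143e+04 m/s = 51.43 km/s.
(c) ΔV_total = ΔV₁ + ΔV₂ ≈ 1.311e+05 m/s = 131.1 km/s.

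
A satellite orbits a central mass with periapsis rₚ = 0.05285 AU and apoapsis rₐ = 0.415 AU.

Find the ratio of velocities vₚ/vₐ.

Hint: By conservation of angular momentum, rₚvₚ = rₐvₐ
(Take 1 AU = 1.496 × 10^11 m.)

Convert to SI: rₚ = 0.05285 AU = 7.90636e+09 m; rₐ = 0.415 AU = 6.2084e+10 m.
Conservation of angular momentum gives rₚvₚ = rₐvₐ, so vₚ/vₐ = rₐ/rₚ.
vₚ/vₐ = 6.2084e+10 / 7.90636e+09 ≈ 7.852.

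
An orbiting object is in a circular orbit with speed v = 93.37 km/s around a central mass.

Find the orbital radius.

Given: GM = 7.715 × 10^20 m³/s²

Convert to SI: v = 93.37 km/s = 93370 m/s.
For a circular orbit, v² = GM / r, so r = GM / v².
r = 7.715e+20 / (93370)² m ≈ 8.85e+10 m = 88.5 Gm.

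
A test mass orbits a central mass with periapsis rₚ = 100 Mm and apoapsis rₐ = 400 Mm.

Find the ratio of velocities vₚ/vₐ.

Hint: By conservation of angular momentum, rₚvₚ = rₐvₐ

Convert to SI: rₚ = 100 Mm = 1e+08 m; rₐ = 400 Mm = 4e+08 m.
Conservation of angular momentum gives rₚvₚ = rₐvₐ, so vₚ/vₐ = rₐ/rₚ.
vₚ/vₐ = 4e+08 / 1e+08 ≈ 4.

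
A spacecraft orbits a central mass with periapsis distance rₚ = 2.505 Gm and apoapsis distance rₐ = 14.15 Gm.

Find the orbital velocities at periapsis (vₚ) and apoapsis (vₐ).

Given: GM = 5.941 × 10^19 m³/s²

Convert to SI: rₚ = 2.505 Gm = 2.505e+09 m; rₐ = 14.15 Gm = 1.415e+10 m.
Use the vis-viva equation v² = GM(2/r − 1/a) with a = (rₚ + rₐ)/2 = (2.505e+09 + 1.415e+10)/2 = 8.3275e+09 m.
vₚ = √(GM · (2/rₚ − 1/a)) = √(5.941e+19 · (2/2.505e+09 − 1/8.3275e+09)) m/s ≈ 2.007e+05 m/s = 200.7 km/s.
vₐ = √(GM · (2/rₐ − 1/a)) = √(5.941e+19 · (2/1.415e+10 − 1/8.3275e+09)) m/s ≈ 3.554e+04 m/s = 35.54 km/s.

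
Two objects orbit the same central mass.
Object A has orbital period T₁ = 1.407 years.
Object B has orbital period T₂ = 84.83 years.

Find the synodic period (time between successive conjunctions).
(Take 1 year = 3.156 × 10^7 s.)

Convert to SI: T₁ = 1.407 years = 4.44049e+07 s; T₂ = 84.83 years = 2.67723e+09 s.
T_syn = |T₁ · T₂ / (T₁ − T₂)|.
T_syn = |4.44049e+07 · 2.67723e+09 / (4.44049e+07 − 2.67723e+09)| s ≈ 4.515e+07 s = 1.431 years.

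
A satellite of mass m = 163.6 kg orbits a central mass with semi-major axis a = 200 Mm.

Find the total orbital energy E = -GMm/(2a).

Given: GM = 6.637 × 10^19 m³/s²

Convert to SI: a = 200 Mm = 2e+08 m.
E = −GMm / (2a).
E = −6.637e+19 · 163.6 / (2 · 2e+08) J ≈ -2.715e+13 J = -27.15 TJ.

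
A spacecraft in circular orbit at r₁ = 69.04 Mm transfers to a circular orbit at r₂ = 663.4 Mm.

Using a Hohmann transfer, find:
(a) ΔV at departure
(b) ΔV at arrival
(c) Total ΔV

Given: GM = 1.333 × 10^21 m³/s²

Convert to SI: r₁ = 69.04 Mm = 6.904e+07 m; r₂ = 663.4 Mm = 6.634e+08 m.
Transfer semi-major axis: a_t = (r₁ + r₂)/2 = (6.904e+07 + 6.634e+08)/2 = 3.6622e+08 m.
Circular speeds: v₁ = √(GM/r₁) = 4.39405e+06 m/s, v₂ = √(GM/r₂) = 1.41751e+06 m/s.
Transfer speeds (vis-viva v² = GM(2/r − 1/a_t)): v₁ᵗ = 5.914e+06 m/s, v₂ᵗ = 615470 m/s.
(a) ΔV₁ = |v₁ᵗ − v₁| ≈ 1.52e+06 m/s = 1520 km/s.
(b) ΔV₂ = |v₂ − v₂ᵗ| ≈ 8.02e+05 m/s = 802 km/s.
(c) ΔV_total = ΔV₁ + ΔV₂ ≈ 2.322e+06 m/s = 2322 km/s.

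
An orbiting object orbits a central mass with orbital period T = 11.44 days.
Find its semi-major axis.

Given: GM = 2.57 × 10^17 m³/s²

Convert to SI: T = 11.44 days = 988416 s.
Invert Kepler's third law: a = (GM · T² / (4π²))^(1/3).
Substituting T = 988416 s and GM = 2.57e+17 m³/s²:
a = (2.57e+17 · (988416)² / (4π²))^(1/3) m
a ≈ 1.853e+09 m = 1.853 × 10^9 m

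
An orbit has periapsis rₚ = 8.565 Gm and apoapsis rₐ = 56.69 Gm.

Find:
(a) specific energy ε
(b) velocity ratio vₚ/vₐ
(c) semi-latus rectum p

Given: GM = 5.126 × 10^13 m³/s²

Convert to SI: rₚ = 8.565 Gm = 8.565e+09 m; rₐ = 56.69 Gm = 5.669e+10 m.
(a) With a = (rₚ + rₐ)/2 = 3.26275e+10 m, ε = −GM/(2a) = −5.126e+13/(2 · 3.26275e+10) J/kg ≈ -785.5 J/kg
(b) Conservation of angular momentum (rₚvₚ = rₐvₐ) gives vₚ/vₐ = rₐ/rₚ = 5.669e+10/8.565e+09 ≈ 6.619
(c) From a = (rₚ + rₐ)/2 = 3.26275e+10 m and e = (rₐ − rₚ)/(rₐ + rₚ) = 0.737491, p = a(1 − e²) = 3.26275e+10 · (1 − (0.737491)²) ≈ 1.488e+10 m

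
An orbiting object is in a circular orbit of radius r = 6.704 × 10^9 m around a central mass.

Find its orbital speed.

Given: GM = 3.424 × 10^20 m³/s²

For a circular orbit, gravity supplies the centripetal force, so v = √(GM / r).
v = √(3.424e+20 / 6.704e+09) m/s ≈ 2.26e+05 m/s = 226 km/s.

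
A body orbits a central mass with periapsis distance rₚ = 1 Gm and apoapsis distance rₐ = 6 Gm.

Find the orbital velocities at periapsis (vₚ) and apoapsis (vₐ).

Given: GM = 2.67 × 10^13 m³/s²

Convert to SI: rₚ = 1 Gm = 1e+09 m; rₐ = 6 Gm = 6e+09 m.
Use the vis-viva equation v² = GM(2/r − 1/a) with a = (rₚ + rₐ)/2 = (1e+09 + 6e+09)/2 = 3.5e+09 m.
vₚ = √(GM · (2/rₚ − 1/a)) = √(2.67e+13 · (2/1e+09 − 1/3.5e+09)) m/s ≈ 213.9 m/s = 213.9 m/s.
vₐ = √(GM · (2/rₐ − 1/a)) = √(2.67e+13 · (2/6e+09 − 1/3.5e+09)) m/s ≈ 35.66 m/s = 35.66 m/s.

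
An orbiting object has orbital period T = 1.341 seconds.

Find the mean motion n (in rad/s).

n = 2π / T.
n = 2π / 1.341 s ≈ 4.685 rad/s.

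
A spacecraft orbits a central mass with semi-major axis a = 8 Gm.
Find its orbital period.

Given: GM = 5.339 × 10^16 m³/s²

Convert to SI: a = 8 Gm = 8e+09 m.
Kepler's third law: T = 2π √(a³ / GM).
Substituting a = 8e+09 m and GM = 5.339e+16 m³/s²:
T = 2π √((8e+09)³ / 5.339e+16) s
T ≈ 1.946e+07 s = 225.2 days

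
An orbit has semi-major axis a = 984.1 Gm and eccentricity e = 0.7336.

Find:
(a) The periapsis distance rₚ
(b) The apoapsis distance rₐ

Convert to SI: a = 984.1 Gm = 9.841e+11 m.
(a) rₚ = a(1 − e) = 9.841e+11 · (1 − 0.7336) = 9.841e+11 · 0.2664 ≈ 2.622e+11 m = 262.2 Gm.
(b) rₐ = a(1 + e) = 9.841e+11 · (1 + 0.7336) = 9.841e+11 · 1.7336 ≈ 1.706e+12 m = 1.706 Tm.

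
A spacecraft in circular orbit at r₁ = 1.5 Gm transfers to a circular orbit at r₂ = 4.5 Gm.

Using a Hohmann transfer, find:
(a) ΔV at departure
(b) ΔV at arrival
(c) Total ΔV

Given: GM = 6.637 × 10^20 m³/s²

Convert to SI: r₁ = 1.5 Gm = 1.5e+09 m; r₂ = 4.5 Gm = 4.5e+09 m.
Transfer semi-major axis: a_t = (r₁ + r₂)/2 = (1.5e+09 + 4.5e+09)/2 = 3e+09 m.
Circular speeds: v₁ = √(GM/r₁) = 665182 m/s, v₂ = √(GM/r₂) = 384043 m/s.
Transfer speeds (vis-viva v² = GM(2/r − 1/a_t)): v₁ᵗ = 814678 m/s, v₂ᵗ = 271559 m/s.
(a) ΔV₁ = |v₁ᵗ − v₁| ≈ 1.495e+05 m/s = 149.5 km/s.
(b) ΔV₂ = |v₂ − v₂ᵗ| ≈ 1.125e+05 m/s = 112.5 km/s.
(c) ΔV_total = ΔV₁ + ΔV₂ ≈ 2.62e+05 m/s = 262 km/s.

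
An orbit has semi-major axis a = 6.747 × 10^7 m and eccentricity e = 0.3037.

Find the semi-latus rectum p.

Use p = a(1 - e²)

p = a (1 − e²).
p = 6.747e+07 · (1 − (0.3037)²) = 6.747e+07 · 0.907766 ≈ 6.125e+07 m = 6.125 × 10^7 m.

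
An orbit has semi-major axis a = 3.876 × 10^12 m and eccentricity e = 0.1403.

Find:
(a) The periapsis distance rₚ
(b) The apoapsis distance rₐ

(a) rₚ = a(1 − e) = 3.876e+12 · (1 − 0.1403) = 3.876e+12 · 0.8597 ≈ 3.332e+12 m = 3.332 × 10^12 m.
(b) rₐ = a(1 + e) = 3.876e+12 · (1 + 0.1403) = 3.876e+12 · 1.1403 ≈ 4.42e+12 m = 4.42 × 10^12 m.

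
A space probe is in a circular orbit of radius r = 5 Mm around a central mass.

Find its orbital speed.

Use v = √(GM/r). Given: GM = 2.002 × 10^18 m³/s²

Convert to SI: r = 5 Mm = 5e+06 m.
For a circular orbit, gravity supplies the centripetal force, so v = √(GM / r).
v = √(2.002e+18 / 5e+06) m/s ≈ 6.328e+05 m/s = 632.8 km/s.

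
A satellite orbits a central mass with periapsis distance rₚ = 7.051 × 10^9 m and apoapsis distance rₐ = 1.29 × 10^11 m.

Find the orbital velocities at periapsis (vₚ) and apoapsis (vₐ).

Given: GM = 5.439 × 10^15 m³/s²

Use the vis-viva equation v² = GM(2/r − 1/a) with a = (rₚ + rₐ)/2 = (7.051e+09 + 1.29e+11)/2 = 6.80255e+10 m.
vₚ = √(GM · (2/rₚ − 1/a)) = √(5.439e+15 · (2/7.051e+09 − 1/6.80255e+10)) m/s ≈ 1209 m/s = 1.209 km/s.
vₐ = √(GM · (2/rₐ − 1/a)) = √(5.439e+15 · (2/1.29e+11 − 1/6.80255e+10)) m/s ≈ 66.11 m/s = 66.11 m/s.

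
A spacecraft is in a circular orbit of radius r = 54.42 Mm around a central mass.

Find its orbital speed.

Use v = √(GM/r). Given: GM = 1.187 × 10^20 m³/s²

Convert to SI: r = 54.42 Mm = 5.442e+07 m.
For a circular orbit, gravity supplies the centripetal force, so v = √(GM / r).
v = √(1.187e+20 / 5.442e+07) m/s ≈ 1.477e+06 m/s = 1477 km/s.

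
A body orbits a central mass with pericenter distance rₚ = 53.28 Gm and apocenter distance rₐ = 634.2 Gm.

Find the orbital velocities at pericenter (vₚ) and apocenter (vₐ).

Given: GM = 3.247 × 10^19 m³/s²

Convert to SI: rₚ = 53.28 Gm = 5.328e+10 m; rₐ = 634.2 Gm = 6.342e+11 m.
Use the vis-viva equation v² = GM(2/r − 1/a) with a = (rₚ + rₐ)/2 = (5.328e+10 + 6.342e+11)/2 = 3.4374e+11 m.
vₚ = √(GM · (2/rₚ − 1/a)) = √(3.247e+19 · (2/5.328e+10 − 1/3.4374e+11)) m/s ≈ 3.353e+04 m/s = 33.53 km/s.
vₐ = √(GM · (2/rₐ − 1/a)) = √(3.247e+19 · (2/6.342e+11 − 1/3.4374e+11)) m/s ≈ 2817 m/s = 2.817 km/s.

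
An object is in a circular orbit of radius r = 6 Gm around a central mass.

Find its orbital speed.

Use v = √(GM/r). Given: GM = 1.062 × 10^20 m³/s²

Convert to SI: r = 6 Gm = 6e+09 m.
For a circular orbit, gravity supplies the centripetal force, so v = √(GM / r).
v = √(1.062e+20 / 6e+09) m/s ≈ 1.33e+05 m/s = 133 km/s.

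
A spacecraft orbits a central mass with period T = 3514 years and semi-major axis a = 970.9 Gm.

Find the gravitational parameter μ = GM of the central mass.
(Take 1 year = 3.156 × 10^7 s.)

Convert to SI: T = 3514 years = 1.10902e+11 s; a = 970.9 Gm = 9.709e+11 m.
GM = 4π² · a³ / T².
GM = 4π² · (9.709e+11)³ / (1.10902e+11)² m³/s² ≈ 2.938e+15 m³/s² = 2.938 × 10^15 m³/s².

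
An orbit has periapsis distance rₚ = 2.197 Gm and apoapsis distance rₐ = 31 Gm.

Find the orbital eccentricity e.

Convert to SI: rₚ = 2.197 Gm = 2.197e+09 m; rₐ = 31 Gm = 3.1e+10 m.
e = (rₐ − rₚ) / (rₐ + rₚ).
e = (3.1e+10 − 2.197e+09) / (3.1e+10 + 2.197e+09) = 2.8803e+10 / 3.3197e+10 ≈ 0.8676.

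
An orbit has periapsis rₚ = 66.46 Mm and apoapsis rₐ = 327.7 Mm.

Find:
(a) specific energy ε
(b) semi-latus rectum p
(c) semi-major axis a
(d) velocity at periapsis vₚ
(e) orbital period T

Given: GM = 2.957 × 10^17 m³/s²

Convert to SI: rₚ = 66.46 Mm = 6.646e+07 m; rₐ = 327.7 Mm = 3.277e+08 m.
(a) With a = (rₚ + rₐ)/2 = 1.9708e+08 m, ε = −GM/(2a) = −2.957e+17/(2 · 1.9708e+08) J/kg ≈ -7.502e+08 J/kg
(b) From a = (rₚ + rₐ)/2 = 1.9708e+08 m and e = (rₐ − rₚ)/(rₐ + rₚ) = 0.662777, p = a(1 − e²) = 1.9708e+08 · (1 − (0.662777)²) ≈ 1.105e+08 m
(c) a = (rₚ + rₐ)/2 = (6.646e+07 + 3.277e+08)/2 ≈ 1.971e+08 m
(d) With a = (rₚ + rₐ)/2 = 1.9708e+08 m, vₚ = √(GM (2/rₚ − 1/a)) = √(2.957e+17 · (2/6.646e+07 − 1/1.9708e+08)) m/s ≈ 8.601e+04 m/s
(e) With a = (rₚ + rₐ)/2 = 1.9708e+08 m, T = 2π √(a³/GM) = 2π √((1.9708e+08)³/2.957e+17) s ≈ 3.197e+04 s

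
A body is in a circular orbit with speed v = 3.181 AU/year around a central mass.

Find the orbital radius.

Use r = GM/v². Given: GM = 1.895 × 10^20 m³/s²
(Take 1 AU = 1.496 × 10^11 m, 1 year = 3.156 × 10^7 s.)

Convert to SI: v = 3.181 AU/year = 15078.5 m/s.
For a circular orbit, v² = GM / r, so r = GM / v².
r = 1.895e+20 / (15078.5)² m ≈ 8.335e+11 m = 5.571 AU.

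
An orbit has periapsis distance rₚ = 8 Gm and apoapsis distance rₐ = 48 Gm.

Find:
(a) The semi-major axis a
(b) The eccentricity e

Convert to SI: rₚ = 8 Gm = 8e+09 m; rₐ = 48 Gm = 4.8e+10 m.
(a) a = (rₚ + rₐ) / 2 = (8e+09 + 4.8e+10) / 2 ≈ 2.8e+10 m = 28 Gm.
(b) e = (rₐ − rₚ) / (rₐ + rₚ) = (4.8e+10 − 8e+09) / (4.8e+10 + 8e+09) ≈ 0.7143.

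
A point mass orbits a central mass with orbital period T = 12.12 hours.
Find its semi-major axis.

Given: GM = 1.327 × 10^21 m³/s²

Convert to SI: T = 12.12 hours = 43632 s.
Invert Kepler's third law: a = (GM · T² / (4π²))^(1/3).
Substituting T = 43632 s and GM = 1.327e+21 m³/s²:
a = (1.327e+21 · (43632)² / (4π²))^(1/3) m
a ≈ 4e+09 m = 4 Gm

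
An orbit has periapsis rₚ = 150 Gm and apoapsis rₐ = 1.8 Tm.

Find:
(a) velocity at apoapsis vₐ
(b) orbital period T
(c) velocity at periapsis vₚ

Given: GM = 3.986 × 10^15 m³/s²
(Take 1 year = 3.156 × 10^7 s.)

Convert to SI: rₚ = 150 Gm = 1.5e+11 m; rₐ = 1.8 Tm = 1.8e+12 m.
(a) With a = (rₚ + rₐ)/2 = 9.75e+11 m, vₐ = √(GM (2/rₐ − 1/a)) = √(3.986e+15 · (2/1.8e+12 − 1/9.75e+11)) m/s ≈ 18.46 m/s
(b) With a = (rₚ + rₐ)/2 = 9.75e+11 m, T = 2π √(a³/GM) = 2π √((9.75e+11)³/3.986e+15) s ≈ 9.581e+10 s
(c) With a = (rₚ + rₐ)/2 = 9.75e+11 m, vₚ = √(GM (2/rₚ − 1/a)) = √(3.986e+15 · (2/1.5e+11 − 1/9.75e+11)) m/s ≈ 221.5 m/s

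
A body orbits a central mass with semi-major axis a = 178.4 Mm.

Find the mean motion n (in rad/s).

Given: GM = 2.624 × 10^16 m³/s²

Convert to SI: a = 178.4 Mm = 1.784e+08 m.
n = √(GM / a³).
n = √(2.624e+16 / (1.784e+08)³) rad/s ≈ 6.798e-05 rad/s.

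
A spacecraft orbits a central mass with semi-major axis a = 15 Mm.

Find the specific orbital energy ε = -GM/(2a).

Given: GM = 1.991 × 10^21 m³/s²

Convert to SI: a = 15 Mm = 1.5e+07 m.
ε = −GM / (2a).
ε = −1.991e+21 / (2 · 1.5e+07) J/kg ≈ -6.637e+13 J/kg = -6.637e+04 GJ/kg.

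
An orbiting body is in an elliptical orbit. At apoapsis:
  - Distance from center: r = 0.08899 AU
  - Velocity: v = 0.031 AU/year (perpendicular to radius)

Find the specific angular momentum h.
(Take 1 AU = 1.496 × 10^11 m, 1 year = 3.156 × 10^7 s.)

Convert to SI: r = 0.08899 AU = 1.33129e+10 m; v = 0.031 AU/year = 146.946 m/s.
With v perpendicular to r, h = r · v.
h = 1.33129e+10 · 146.946 m²/s ≈ 1.956e+12 m²/s.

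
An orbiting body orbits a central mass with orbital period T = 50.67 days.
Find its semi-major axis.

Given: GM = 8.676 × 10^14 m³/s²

Convert to SI: T = 50.67 days = 4.37789e+06 s.
Invert Kepler's third law: a = (GM · T² / (4π²))^(1/3).
Substituting T = 4.37789e+06 s and GM = 8.676e+14 m³/s²:
a = (8.676e+14 · (4.37789e+06)² / (4π²))^(1/3) m
a ≈ 7.496e+08 m = 749.6 Mm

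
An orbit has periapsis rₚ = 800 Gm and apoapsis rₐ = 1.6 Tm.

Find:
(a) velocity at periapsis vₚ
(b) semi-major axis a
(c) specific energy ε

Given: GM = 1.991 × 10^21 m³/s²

Convert to SI: rₚ = 800 Gm = 8e+11 m; rₐ = 1.6 Tm = 1.6e+12 m.
(a) With a = (rₚ + rₐ)/2 = 1.2e+12 m, vₚ = √(GM (2/rₚ − 1/a)) = √(1.991e+21 · (2/8e+11 − 1/1.2e+12)) m/s ≈ 5.76e+04 m/s
(b) a = (rₚ + rₐ)/2 = (8e+11 + 1.6e+12)/2 ≈ 1.2e+12 m
(c) With a = (rₚ + rₐ)/2 = 1.2e+12 m, ε = −GM/(2a) = −1.991e+21/(2 · 1.2e+12) J/kg ≈ -8.296e+08 J/kg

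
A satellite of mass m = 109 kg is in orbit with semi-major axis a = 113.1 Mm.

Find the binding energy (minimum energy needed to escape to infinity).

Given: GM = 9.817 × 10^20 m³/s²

Convert to SI: a = 113.1 Mm = 1.131e+08 m.
Total orbital energy is E = −GMm/(2a); binding energy is E_bind = −E = GMm/(2a).
E_bind = 9.817e+20 · 109 / (2 · 1.131e+08) J ≈ 4.731e+14 J = 473.1 TJ.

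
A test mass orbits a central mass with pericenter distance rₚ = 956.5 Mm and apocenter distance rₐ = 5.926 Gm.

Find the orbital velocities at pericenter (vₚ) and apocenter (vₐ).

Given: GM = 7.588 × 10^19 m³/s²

Convert to SI: rₚ = 956.5 Mm = 9.565e+08 m; rₐ = 5.926 Gm = 5.926e+09 m.
Use the vis-viva equation v² = GM(2/r − 1/a) with a = (rₚ + rₐ)/2 = (9.565e+08 + 5.926e+09)/2 = 3.44125e+09 m.
vₚ = √(GM · (2/rₚ − 1/a)) = √(7.588e+19 · (2/9.565e+08 − 1/3.44125e+09)) m/s ≈ 3.696e+05 m/s = 369.6 km/s.
vₐ = √(GM · (2/rₐ − 1/a)) = √(7.588e+19 · (2/5.926e+09 − 1/3.44125e+09)) m/s ≈ 5.966e+04 m/s = 59.66 km/s.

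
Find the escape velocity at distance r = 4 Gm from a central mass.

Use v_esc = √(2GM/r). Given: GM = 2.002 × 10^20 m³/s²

Convert to SI: r = 4 Gm = 4e+09 m.
Escape velocity comes from setting total energy to zero: ½v² − GM/r = 0 ⇒ v_esc = √(2GM / r).
v_esc = √(2 · 2.002e+20 / 4e+09) m/s ≈ 3.164e+05 m/s = 316.4 km/s.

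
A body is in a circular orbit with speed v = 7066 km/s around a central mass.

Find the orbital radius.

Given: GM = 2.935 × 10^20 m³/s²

Convert to SI: v = 7066 km/s = 7.066e+06 m/s.
For a circular orbit, v² = GM / r, so r = GM / v².
r = 2.935e+20 / (7.066e+06)² m ≈ 5.878e+06 m = 5.878 Mm.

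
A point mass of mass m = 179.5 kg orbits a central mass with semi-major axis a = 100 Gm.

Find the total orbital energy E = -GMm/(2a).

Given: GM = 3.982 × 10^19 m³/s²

Convert to SI: a = 100 Gm = 1e+11 m.
E = −GMm / (2a).
E = −3.982e+19 · 179.5 / (2 · 1e+11) J ≈ -3.574e+10 J = -35.74 GJ.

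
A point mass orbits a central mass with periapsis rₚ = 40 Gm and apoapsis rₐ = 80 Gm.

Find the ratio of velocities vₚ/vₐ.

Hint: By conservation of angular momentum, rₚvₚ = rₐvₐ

Convert to SI: rₚ = 40 Gm = 4e+10 m; rₐ = 80 Gm = 8e+10 m.
Conservation of angular momentum gives rₚvₚ = rₐvₐ, so vₚ/vₐ = rₐ/rₚ.
vₚ/vₐ = 8e+10 / 4e+10 ≈ 2.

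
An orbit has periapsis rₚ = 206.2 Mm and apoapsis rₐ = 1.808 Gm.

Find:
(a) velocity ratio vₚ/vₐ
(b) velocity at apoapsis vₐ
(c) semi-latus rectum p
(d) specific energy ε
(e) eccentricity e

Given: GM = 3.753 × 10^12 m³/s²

Convert to SI: rₚ = 206.2 Mm = 2.062e+08 m; rₐ = 1.808 Gm = 1.808e+09 m.
(a) Conservation of angular momentum (rₚvₚ = rₐvₐ) gives vₚ/vₐ = rₐ/rₚ = 1.808e+09/2.062e+08 ≈ 8.768
(b) With a = (rₚ + rₐ)/2 = 1.0071e+09 m, vₐ = √(GM (2/rₐ − 1/a)) = √(3.753e+12 · (2/1.808e+09 − 1/1.0071e+09)) m/s ≈ 20.62 m/s
(c) From a = (rₚ + rₐ)/2 = 1.0071e+09 m and e = (rₐ − rₚ)/(rₐ + rₚ) = 0.795254, p = a(1 − e²) = 1.0071e+09 · (1 − (0.795254)²) ≈ 3.702e+08 m
(d) With a = (rₚ + rₐ)/2 = 1.0071e+09 m, ε = −GM/(2a) = −3.753e+12/(2 · 1.0071e+09) J/kg ≈ -1863 J/kg
(e) e = (rₐ − rₚ)/(rₐ + rₚ) = (1.808e+09 − 2.062e+08)/(1.808e+09 + 2.062e+08) ≈ 0.7953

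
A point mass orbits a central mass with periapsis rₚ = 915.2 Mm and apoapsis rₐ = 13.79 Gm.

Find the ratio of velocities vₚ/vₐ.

Convert to SI: rₚ = 915.2 Mm = 9.152e+08 m; rₐ = 13.79 Gm = 1.379e+10 m.
Conservation of angular momentum gives rₚvₚ = rₐvₐ, so vₚ/vₐ = rₐ/rₚ.
vₚ/vₐ = 1.379e+10 / 9.152e+08 ≈ 15.07.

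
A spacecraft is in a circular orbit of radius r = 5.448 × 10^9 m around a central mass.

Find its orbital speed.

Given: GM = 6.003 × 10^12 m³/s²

For a circular orbit, gravity supplies the centripetal force, so v = √(GM / r).
v = √(6.003e+12 / 5.448e+09) m/s ≈ 33.19 m/s = 33.19 m/s.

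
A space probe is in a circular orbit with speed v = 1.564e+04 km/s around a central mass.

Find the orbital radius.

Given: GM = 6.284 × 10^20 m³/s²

Convert to SI: v = 1.564e+04 km/s = 1.564e+07 m/s.
For a circular orbit, v² = GM / r, so r = GM / v².
r = 6.284e+20 / (1.564e+07)² m ≈ 2.569e+06 m = 2.569 Mm.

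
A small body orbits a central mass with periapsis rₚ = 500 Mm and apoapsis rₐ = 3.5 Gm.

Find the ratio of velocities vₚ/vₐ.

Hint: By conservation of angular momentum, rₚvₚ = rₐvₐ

Convert to SI: rₚ = 500 Mm = 5e+08 m; rₐ = 3.5 Gm = 3.5e+09 m.
Conservation of angular momentum gives rₚvₚ = rₐvₐ, so vₚ/vₐ = rₐ/rₚ.
vₚ/vₐ = 3.5e+09 / 5e+08 ≈ 7.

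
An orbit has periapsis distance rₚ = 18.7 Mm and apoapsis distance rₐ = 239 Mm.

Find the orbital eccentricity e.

Convert to SI: rₚ = 18.7 Mm = 1.87e+07 m; rₐ = 239 Mm = 2.39e+08 m.
e = (rₐ − rₚ) / (rₐ + rₚ).
e = (2.39e+08 − 1.87e+07) / (2.39e+08 + 1.87e+07) = 2.203e+08 / 2.577e+08 ≈ 0.8549.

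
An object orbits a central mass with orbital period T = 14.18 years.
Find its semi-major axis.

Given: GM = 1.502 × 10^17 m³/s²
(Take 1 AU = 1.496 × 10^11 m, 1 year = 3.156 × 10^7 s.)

Convert to SI: T = 14.18 years = 4.47521e+08 s.
Invert Kepler's third law: a = (GM · T² / (4π²))^(1/3).
Substituting T = 4.47521e+08 s and GM = 1.502e+17 m³/s²:
a = (1.502e+17 · (4.47521e+08)² / (4π²))^(1/3) m
a ≈ 9.134e+10 m = 0.6105 AU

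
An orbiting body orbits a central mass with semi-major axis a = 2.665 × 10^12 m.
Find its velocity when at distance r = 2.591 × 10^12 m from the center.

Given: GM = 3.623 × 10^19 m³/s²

Vis-viva: v = √(GM · (2/r − 1/a)).
2/r − 1/a = 2/2.591e+12 − 1/2.665e+12 = 3.96668e-13 m⁻¹.
v = √(3.623e+19 · 3.96668e-13) m/s ≈ 3791 m/s = 3.791 km/s.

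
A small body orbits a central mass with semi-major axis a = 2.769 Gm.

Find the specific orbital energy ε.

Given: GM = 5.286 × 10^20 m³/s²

Convert to SI: a = 2.769 Gm = 2.769e+09 m.
ε = −GM / (2a).
ε = −5.286e+20 / (2 · 2.769e+09) J/kg ≈ -9.545e+10 J/kg = -95.45 GJ/kg.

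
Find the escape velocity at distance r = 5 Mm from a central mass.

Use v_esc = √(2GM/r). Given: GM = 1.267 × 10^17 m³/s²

Convert to SI: r = 5 Mm = 5e+06 m.
Escape velocity comes from setting total energy to zero: ½v² − GM/r = 0 ⇒ v_esc = √(2GM / r).
v_esc = √(2 · 1.267e+17 / 5e+06) m/s ≈ 2.251e+05 m/s = 225.1 km/s.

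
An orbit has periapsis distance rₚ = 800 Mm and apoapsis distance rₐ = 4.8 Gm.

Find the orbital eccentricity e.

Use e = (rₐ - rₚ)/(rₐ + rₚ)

Convert to SI: rₚ = 800 Mm = 8e+08 m; rₐ = 4.8 Gm = 4.8e+09 m.
e = (rₐ − rₚ) / (rₐ + rₚ).
e = (4.8e+09 − 8e+08) / (4.8e+09 + 8e+08) = 4e+09 / 5.6e+09 ≈ 0.7143.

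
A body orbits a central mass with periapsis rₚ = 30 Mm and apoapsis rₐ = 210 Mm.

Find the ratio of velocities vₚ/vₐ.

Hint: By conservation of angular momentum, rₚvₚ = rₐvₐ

Convert to SI: rₚ = 30 Mm = 3e+07 m; rₐ = 210 Mm = 2.1e+08 m.
Conservation of angular momentum gives rₚvₚ = rₐvₐ, so vₚ/vₐ = rₐ/rₚ.
vₚ/vₐ = 2.1e+08 / 3e+07 ≈ 7.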